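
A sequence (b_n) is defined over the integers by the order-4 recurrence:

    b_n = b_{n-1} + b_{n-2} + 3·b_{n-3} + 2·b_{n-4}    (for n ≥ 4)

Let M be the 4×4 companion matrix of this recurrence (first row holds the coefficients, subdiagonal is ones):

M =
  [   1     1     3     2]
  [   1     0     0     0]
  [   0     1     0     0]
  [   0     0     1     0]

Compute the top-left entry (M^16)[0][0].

189969

(M^16)[0][0] is the top entry after applying M 16 times to the unit state (1, 0, 0, 0). Equivalently it is h_{19} for the auxiliary sequence (h_n) obeying the same recurrence with h_3 = 1 and h_i = 0 for 0 ≤ i < 3:
h_4 = 1·1 + 1·0 + 3·0 + 2·0 = 1
h_5 = 1·1 + 1·1 + 3·0 + 2·0 = 2
h_6 = 1·2 + 1·1 + 3·1 + 2·0 = 6
h_7 = 1·6 + 1·2 + 3·1 + 2·1 = 13
h_8 = 1·13 + 1·6 + 3·2 + 2·1 = 27
h_9 = 1·27 + 1·13 + 3·6 + 2·2 = 62
h_10 = 1·62 + 1·27 + 3·13 + 2·6 = 140
h_11 = 1·140 + 1·62 + 3·27 + 2·13 = 309
h_12 = 1·309 + 1·140 + 3·62 + 2·27 = 689
h_13 = 1·689 + 1·309 + 3·140 + 2·62 = 1542
h_14 = 1·1542 + 1·689 + 3·309 + 2·140 = 3438
h_15 = 1·3438 + 1·1542 + 3·689 + 2·309 = 7665
h_16 = 1·7665 + 1·3438 + 3·1542 + 2·689 = 17107
h_17 = 1·17107 + 1·7665 + 3·3438 + 2·1542 = 38170
h_18 = 1·38170 + 1·17107 + 3·7665 + 2·3438 = 85148
h_19 = 1·85148 + 1·38170 + 3·17107 + 2·7665 = 189969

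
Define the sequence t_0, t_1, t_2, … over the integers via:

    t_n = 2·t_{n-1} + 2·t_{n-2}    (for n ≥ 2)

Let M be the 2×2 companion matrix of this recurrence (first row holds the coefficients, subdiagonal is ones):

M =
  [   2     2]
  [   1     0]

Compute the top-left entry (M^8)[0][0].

2448

(M^8)[0][0] is the top entry after applying M 8 times to the unit state (1, 0). Equivalently it is h_{9} for the auxiliary sequence (h_n) obeying the same recurrence with h_1 = 1 and h_i = 0 for 0 ≤ i < 1:
h_2 = 2·1 + 2·0 = 2
h_3 = 2·2 + 2·1 = 6
h_4 = 2·6 + 2·2 = 16
h_5 = 2·16 + 2·6 = 44
h_6 = 2·44 + 2·16 = 120
h_7 = 2·120 + 2·44 = 328
h_8 = 2·328 + 2·120 = 896
h_9 = 2·896 + 2·328 = 2448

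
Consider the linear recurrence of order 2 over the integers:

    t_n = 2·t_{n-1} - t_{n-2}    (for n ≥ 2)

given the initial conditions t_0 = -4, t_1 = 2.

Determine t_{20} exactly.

116

t_2 = 2·2 + -1·-4 = 8
t_3 = 2·8 + -1·2 = 14
t_4 = 2·14 + -1·8 = 20
t_5 = 2·20 + -1·14 = 26
t_6 = 2·26 + -1·20 = 32
t_7 = 2·32 + -1·26 = 38
t_8 = 2·38 + -1·32 = 44
t_9 = 2·44 + -1·38 = 50
t_10 = 2·50 + -1·44 = 56
t_11 = 2·56 + -1·50 = 62
t_12 = 2·62 + -1·56 = 68
t_13 = 2·68 + -1·62 = 74
t_14 = 2·74 + -1·68 = 80
t_15 = 2·80 + -1·74 = 86
t_16 = 2·86 + -1·80 = 92
t_17 = 2·92 + -1·86 = 98
t_18 = 2·98 + -1·92 = 104
t_19 = 2·104 + -1·98 = 110
t_20 = 2·110 + -1·104 = 116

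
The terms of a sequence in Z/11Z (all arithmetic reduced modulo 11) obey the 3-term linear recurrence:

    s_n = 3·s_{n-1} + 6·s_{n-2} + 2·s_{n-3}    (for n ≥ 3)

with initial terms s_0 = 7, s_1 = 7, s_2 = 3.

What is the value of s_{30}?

0

s_3 = 3·3 + 6·7 + 2·7 = 10
s_4 = 3·10 + 6·3 + 2·7 = 7
s_5 = 3·7 + 6·10 + 2·3 = 10
s_6 = 3·10 + 6·7 + 2·10 = 4
s_7 = 3·4 + 6·10 + 2·7 = 9
s_8 = 3·9 + 6·4 + 2·10 = 5
s_9 = 3·5 + 6·9 + 2·4 = 0
s_10 = 3·0 + 6·5 + 2·9 = 4
s_11 = 3·4 + 6·0 + 2·5 = 0
s_12 = 3·0 + 6·4 + 2·0 = 2
s_13 = 3·2 + 6·0 + 2·4 = 3
s_14 = 3·3 + 6·2 + 2·0 = 10
s_15 = 3·10 + 6·3 + 2·2 = 8
s_16 = 3·8 + 6·10 + 2·3 = 2
s_17 = 3·2 + 6·8 + 2·10 = 8
s_18 = 3·8 + 6·2 + 2·8 = 8
s_19 = 3·8 + 6·8 + 2·2 = 10
s_20 = 3·10 + 6·8 + 2·8 = 6
s_21 = 3·6 + 6·10 + 2·8 = 6
s_22 = 3·6 + 6·6 + 2·10 = 8
s_23 = 3·8 + 6·6 + 2·6 = 6
s_24 = 3·6 + 6·8 + 2·6 = 1
s_25 = 3·1 + 6·6 + 2·8 = 0
s_26 = 3·0 + 6·1 + 2·6 = 7
s_27 = 3·7 + 6·0 + 2·1 = 1
s_28 = 3·1 + 6·7 + 2·0 = 1
s_29 = 3·1 + 6·1 + 2·7 = 1
s_30 = 3·1 + 6·1 + 2·1 = 0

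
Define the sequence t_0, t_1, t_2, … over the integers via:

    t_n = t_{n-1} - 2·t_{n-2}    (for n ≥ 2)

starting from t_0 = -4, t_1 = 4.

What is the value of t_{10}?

-180

t_2 = 1·4 + -2·-4 = 12
t_3 = 1·12 + -2·4 = 4
t_4 = 1·4 + -2·12 = -20
t_5 = 1·-20 + -2·4 = -28
t_6 = 1·-28 + -2·-20 = 12
t_7 = 1·12 + -2·-28 = 68
t_8 = 1·68 + -2·12 = 44
t_9 = 1·44 + -2·68 = -92
t_10 = 1·-92 + -2·44 = -180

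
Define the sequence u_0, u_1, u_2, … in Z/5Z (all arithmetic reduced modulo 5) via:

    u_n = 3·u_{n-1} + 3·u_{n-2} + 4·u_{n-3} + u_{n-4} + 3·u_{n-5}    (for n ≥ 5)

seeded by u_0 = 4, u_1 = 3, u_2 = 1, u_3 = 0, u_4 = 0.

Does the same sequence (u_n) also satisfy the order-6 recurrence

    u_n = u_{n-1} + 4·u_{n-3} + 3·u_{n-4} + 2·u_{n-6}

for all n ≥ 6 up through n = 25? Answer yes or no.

no

Terms u_0..u_25: 4, 3, 1, 0, 0, 4, 2, 1, 0, 0, 3, 1, 0, 0, 2, 1, 2, 2, 3, 0, 2, 1, 3, 4, 2, 2
n=6: candidate gives 0, actual u_6 = 2 ✗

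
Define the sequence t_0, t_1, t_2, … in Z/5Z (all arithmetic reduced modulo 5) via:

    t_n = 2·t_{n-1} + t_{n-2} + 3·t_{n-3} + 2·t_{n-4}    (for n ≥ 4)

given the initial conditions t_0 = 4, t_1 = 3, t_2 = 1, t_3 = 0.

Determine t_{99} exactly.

2

t_4 = 2·0 + 1·1 + 3·3 + 2·4 = 3
t_5 = 2·3 + 1·0 + 3·1 + 2·3 = 0
t_6 = 2·0 + 1·3 + 3·0 + 2·1 = 0
t_7 = 2·0 + 1·0 + 3·3 + 2·0 = 4
t_8 = 2·4 + 1·0 + 3·0 + 2·3 = 4
t_9 = 2·4 + 1·4 + 3·0 + 2·0 = 2
t_10 = 2·2 + 1·4 + 3·4 + 2·0 = 0
t_11 = 2·0 + 1·2 + 3·4 + 2·4 = 2
t_12 = 2·2 + 1·0 + 3·2 + 2·4 = 3
t_13 = 2·3 + 1·2 + 3·0 + 2·2 = 2
t_14 = 2·2 + 1·3 + 3·2 + 2·0 = 3
t_15 = 2·3 + 1·2 + 3·3 + 2·2 = 1
t_16 = 2·1 + 1·3 + 3·2 + 2·3 = 2
t_17 = 2·2 + 1·1 + 3·3 + 2·2 = 3
t_18 = 2·3 + 1·2 + 3·1 + 2·3 = 2
t_19 = 2·2 + 1·3 + 3·2 + 2·1 = 0
t_20 = 2·0 + 1·2 + 3·3 + 2·2 = 0
t_21 = 2·0 + 1·0 + 3·2 + 2·3 = 2
t_22 = 2·2 + 1·0 + 3·0 + 2·2 = 3
t_23 = 2·3 + 1·2 + 3·0 + 2·0 = 3
t_24 = 2·3 + 1·3 + 3·2 + 2·0 = 0
t_25 = 2·0 + 1·3 + 3·3 + 2·2 = 1
t_26 = 2·1 + 1·0 + 3·3 + 2·3 = 2
t_27 = 2·2 + 1·1 + 3·0 + 2·3 = 1
t_28 = 2·1 + 1·2 + 3·1 + 2·0 = 2
t_29 = 2·2 + 1·1 + 3·2 + 2·1 = 3
t_30 = 2·3 + 1·2 + 3·1 + 2·2 = 0
t_31 = 2·0 + 1·3 + 3·2 + 2·1 = 1
t_32 = 2·1 + 1·0 + 3·3 + 2·2 = 0
t_33 = 2·0 + 1·1 + 3·0 + 2·3 = 2
t_34 = 2·2 + 1·0 + 3·1 + 2·0 = 2
t_35 = 2·2 + 1·2 + 3·0 + 2·1 = 3
t_36 = 2·3 + 1·2 + 3·2 + 2·0 = 4
t_37 = 2·4 + 1·3 + 3·2 + 2·2 = 1
t_38 = 2·1 + 1·4 + 3·3 + 2·2 = 4
t_39 = 2·4 + 1·1 + 3·4 + 2·3 = 2
t_40 = 2·2 + 1·4 + 3·1 + 2·4 = 4
t_41 = 2·4 + 1·2 + 3·4 + 2·1 = 4
t_42 = 2·4 + 1·4 + 3·2 + 2·4 = 1
t_43 = 2·1 + 1·4 + 3·4 + 2·2 = 2
t_44 = 2·2 + 1·1 + 3·4 + 2·4 = 0
t_45 = 2·0 + 1·2 + 3·1 + 2·4 = 3
t_46 = 2·3 + 1·0 + 3·2 + 2·1 = 4
t_47 = 2·4 + 1·3 + 3·0 + 2·2 = 0
t_48 = 2·0 + 1·4 + 3·3 + 2·0 = 3
t_49 = 2·3 + 1·0 + 3·4 + 2·3 = 4
t_50 = 2·4 + 1·3 + 3·0 + 2·4 = 4
t_51 = 2·4 + 1·4 + 3·3 + 2·0 = 1
t_52 = 2·1 + 1·4 + 3·4 + 2·3 = 4
t_53 = 2·4 + 1·1 + 3·4 + 2·4 = 4
t_54 = 2·4 + 1·4 + 3·1 + 2·4 = 3
t_55 = 2·3 + 1·4 + 3·4 + 2·1 = 4
t_56 = 2·4 + 1·3 + 3·4 + 2·4 = 1
t_57 = 2·1 + 1·4 + 3·3 + 2·4 = 3
t_58 = 2·3 + 1·1 + 3·4 + 2·3 = 0
t_59 = 2·0 + 1·3 + 3·1 + 2·4 = 4
t_60 = 2·4 + 1·0 + 3·3 + 2·1 = 4
t_61 = 2·4 + 1·4 + 3·0 + 2·3 = 3
t_62 = 2·3 + 1·4 + 3·4 + 2·0 = 2
t_63 = 2·2 + 1·3 + 3·4 + 2·4 = 2
t_64 = 2·2 + 1·2 + 3·3 + 2·4 = 3
t_65 = 2·3 + 1·2 + 3·2 + 2·3 = 0
t_66 = 2·0 + 1·3 + 3·2 + 2·2 = 3
t_67 = 2·3 + 1·0 + 3·3 + 2·2 = 4
t_68 = 2·4 + 1·3 + 3·0 + 2·3 = 2
t_69 = 2·2 + 1·4 + 3·3 + 2·0 = 2
t_70 = 2·2 + 1·2 + 3·4 + 2·3 = 4
t_71 = 2·4 + 1·2 + 3·2 + 2·4 = 4
t_72 = 2·4 + 1·4 + 3·2 + 2·2 = 2
t_73 = 2·2 + 1·4 + 3·4 + 2·2 = 4
t_74 = 2·4 + 1·2 + 3·4 + 2·4 = 0
t_75 = 2·0 + 1·4 + 3·2 + 2·4 = 3
t_76 = 2·3 + 1·0 + 3·4 + 2·2 = 2
t_77 = 2·2 + 1·3 + 3·0 + 2·4 = 0
t_78 = 2·0 + 1·2 + 3·3 + 2·0 = 1
t_79 = 2·1 + 1·0 + 3·2 + 2·3 = 4
t_80 = 2·4 + 1·1 + 3·0 + 2·2 = 3
t_81 = 2·3 + 1·4 + 3·1 + 2·0 = 3
t_82 = 2·3 + 1·3 + 3·4 + 2·1 = 3
t_83 = 2·3 + 1·3 + 3·3 + 2·4 = 1
t_84 = 2·1 + 1·3 + 3·3 + 2·3 = 0
t_85 = 2·0 + 1·1 + 3·3 + 2·3 = 1
t_86 = 2·1 + 1·0 + 3·1 + 2·3 = 1
t_87 = 2·1 + 1·1 + 3·0 + 2·1 = 0
t_88 = 2·0 + 1·1 + 3·1 + 2·0 = 4
t_89 = 2·4 + 1·0 + 3·1 + 2·1 = 3
t_90 = 2·3 + 1·4 + 3·0 + 2·1 = 2
t_91 = 2·2 + 1·3 + 3·4 + 2·0 = 4
t_92 = 2·4 + 1·2 + 3·3 + 2·4 = 2
t_93 = 2·2 + 1·4 + 3·2 + 2·3 = 0
t_94 = 2·0 + 1·2 + 3·4 + 2·2 = 3
t_95 = 2·3 + 1·0 + 3·2 + 2·4 = 0
t_96 = 2·0 + 1·3 + 3·0 + 2·2 = 2
t_97 = 2·2 + 1·0 + 3·3 + 2·0 = 3
t_98 = 2·3 + 1·2 + 3·0 + 2·3 = 4
t_99 = 2·4 + 1·3 + 3·2 + 2·0 = 2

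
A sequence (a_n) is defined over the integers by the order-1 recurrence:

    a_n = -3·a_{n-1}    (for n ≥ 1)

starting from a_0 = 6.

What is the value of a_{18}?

a_1 = -3·6 = -18
a_2 = -3·-18 = 54
a_3 = -3·54 = -162
a_4 = -3·-162 = 486
a_5 = -3·486 = -1458
a_6 = -3·-1458 = 4374
a_7 = -3·4374 = -13122
a_8 = -3·-13122 = 39366
a_9 = -3·39366 = -118098
a_10 = -3·-118098 = 354294
a_11 = -3·354294 = -1062882
a_12 = -3·-1062882 = 3188646
a_13 = -3·3188646 = -9565938
a_14 = -3·-9565938 = 28697814
a_15 = -3·28697814 = -86093442
a_16 = -3·-86093442 = 258280326
a_17 = -3·258280326 = -774840978
a_18 = -3·-774840978 = 2324522934

2324522934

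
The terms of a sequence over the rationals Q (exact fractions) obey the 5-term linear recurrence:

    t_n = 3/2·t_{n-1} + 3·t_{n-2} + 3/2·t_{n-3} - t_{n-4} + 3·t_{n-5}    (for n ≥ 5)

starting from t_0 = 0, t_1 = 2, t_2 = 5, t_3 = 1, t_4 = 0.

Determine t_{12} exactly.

t_5 = 3/2·0 + 3·1 + 3/2·5 + -1·2 + 3·0 = 17/2
t_6 = 3/2·17/2 + 3·0 + 3/2·1 + -1·5 + 3·2 = 61/4
t_7 = 3/2·61/4 + 3·17/2 + 3/2·0 + -1·1 + 3·5 = 499/8
t_8 = 3/2·499/8 + 3·61/4 + 3/2·17/2 + -1·0 + 3·1 = 2481/16
t_9 = 3/2·2481/16 + 3·499/8 + 3/2·61/4 + -1·17/2 + 3·0 = 13891/32
t_10 = 3/2·13891/32 + 3·2481/16 + 3/2·499/8 + -1·61/4 + 3·17/2 = 78089/64
t_11 = 3/2·78089/64 + 3·13891/32 + 3/2·2481/16 + -1·499/8 + 3·61/4 = 428603/128
t_12 = 3/2·428603/128 + 3·78089/64 + 3/2·13891/32 + -1·2481/16 + 3·499/8 = 2397777/256

2397777/256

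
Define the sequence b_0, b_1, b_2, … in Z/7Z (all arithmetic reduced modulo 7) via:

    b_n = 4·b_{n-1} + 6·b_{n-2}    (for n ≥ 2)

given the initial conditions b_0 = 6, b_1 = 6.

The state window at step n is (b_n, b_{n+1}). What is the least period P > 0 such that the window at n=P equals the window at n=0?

n=0: window = (6, 6)
n=1: window = (6, 4)
n=2: window = (4, 3)
n=3: window = (3, 1)
n=4: window = (1, 1)
n=5: window = (1, 3)
n=6: window = (3, 4)
n=7: window = (4, 6)
n=8: window = (6, 6)
window at n=8 equals window at n=0 → period = 8

8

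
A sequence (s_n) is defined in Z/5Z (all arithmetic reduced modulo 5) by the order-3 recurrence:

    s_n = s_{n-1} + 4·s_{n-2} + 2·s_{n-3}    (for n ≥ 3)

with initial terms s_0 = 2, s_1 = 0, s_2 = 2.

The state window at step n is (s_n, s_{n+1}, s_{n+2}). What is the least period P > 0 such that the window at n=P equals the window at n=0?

24

n=0: window = (2, 0, 2)
n=1: window = (0, 2, 1)
n=2: window = (2, 1, 4)
n=3: window = (1, 4, 2)
n=4: window = (4, 2, 0)
n=5: window = (2, 0, 1)
n=6: window = (0, 1, 0)
n=7: window = (1, 0, 4)
n=8: window = (0, 4, 1)
n=9: window = (4, 1, 2)
n=10: window = (1, 2, 4)
n=11: window = (2, 4, 4)
n=12: window = (4, 4, 4)
n=13: window = (4, 4, 3)
n=14: window = (4, 3, 2)
n=15: window = (3, 2, 2)
n=16: window = (2, 2, 1)
n=17: window = (2, 1, 3)
n=18: window = (1, 3, 1)
n=19: window = (3, 1, 0)
n=20: window = (1, 0, 0)
n=21: window = (0, 0, 2)
n=22: window = (0, 2, 2)
n=23: window = (2, 2, 0)
n=24: window = (2, 0, 2)
window at n=24 equals window at n=0 → period = 24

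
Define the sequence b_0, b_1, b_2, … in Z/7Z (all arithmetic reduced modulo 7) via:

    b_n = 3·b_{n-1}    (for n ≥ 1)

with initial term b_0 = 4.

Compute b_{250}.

2

b_1 = 3·4 = 5
b_2 = 3·5 = 1
b_3 = 3·1 = 3
b_4 = 3·3 = 2
b_5 = 3·2 = 6
b_6 = 3·6 = 4
(b_6) = (4) = (b_0), so the sequence has period 6.
250 ≡ 4 (mod 6), hence b_250 = b_4 = 2.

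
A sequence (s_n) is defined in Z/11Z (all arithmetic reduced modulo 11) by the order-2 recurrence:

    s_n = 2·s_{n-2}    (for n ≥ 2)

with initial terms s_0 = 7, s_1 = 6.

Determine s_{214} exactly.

s_2 = 0·6 + 2·7 = 3
s_3 = 0·3 + 2·6 = 1
s_4 = 0·1 + 2·3 = 6
s_5 = 0·6 + 2·1 = 2
s_6 = 0·2 + 2·6 = 1
s_7 = 0·1 + 2·2 = 4
s_8 = 0·4 + 2·1 = 2
s_9 = 0·2 + 2·4 = 8
s_10 = 0·8 + 2·2 = 4
s_11 = 0·4 + 2·8 = 5
s_12 = 0·5 + 2·4 = 8
s_13 = 0·8 + 2·5 = 10
s_14 = 0·10 + 2·8 = 5
s_15 = 0·5 + 2·10 = 9
s_16 = 0·9 + 2·5 = 10
s_17 = 0·10 + 2·9 = 7
s_18 = 0·7 + 2·10 = 9
s_19 = 0·9 + 2·7 = 3
s_20 = 0·3 + 2·9 = 7
s_21 = 0·7 + 2·3 = 6
(s_20, s_21) = (7, 6) = (s_0, s_1), so the sequence has period 20.
214 ≡ 14 (mod 20), hence s_214 = s_14 = 5.

5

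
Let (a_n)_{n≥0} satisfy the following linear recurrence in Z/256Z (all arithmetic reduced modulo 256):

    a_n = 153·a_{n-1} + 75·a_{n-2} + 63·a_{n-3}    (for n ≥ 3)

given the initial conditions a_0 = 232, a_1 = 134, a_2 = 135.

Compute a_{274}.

47

a_3 = 153·135 + 75·134 + 63·232 = 9
a_4 = 153·9 + 75·135 + 63·134 = 232
a_5 = 153·232 + 75·9 + 63·135 = 132
a_6 = 153·132 + 75·232 + 63·9 = 19
a_7 = 153·19 + 75·132 + 63·232 = 31
a_8 = 153·31 + 75·19 + 63·132 = 148
Continuing the recurrence:
  a_9 = 54;  a_10 = 67;  a_11 = 73;  a_12 = 140;  a_13 = 140;  a_14 = 167
  a_15 = 71;  a_16 = 208;  a_17 = 54;  a_18 = 175;  a_19 = 153;  a_20 = 0
  a_21 = 228;  a_22 = 235;  a_23 = 63;  a_24 = 156;  a_25 = 134;  a_26 = 75
  a_27 = 121;  a_28 = 68;  a_29 = 140;  a_30 = 95;  a_31 = 135;  a_32 = 248
  a_33 = 38;  a_34 = 151;  a_35 = 105;  a_36 = 88;  a_37 = 132;  a_38 = 131
  a_39 = 159;  a_40 = 228;  a_41 = 22;  a_42 = 19;  a_43 = 233;  a_44 = 60
  a_45 = 204;  a_46 = 215;  a_47 = 7;  a_48 = 96;  a_49 = 86;  a_50 = 63
  a_51 = 121;  a_52 = 240;  a_53 = 100;  a_54 = 219;  a_55 = 63;  a_56 = 108
  a_57 = 230;  a_58 = 155;  a_59 = 153;  a_60 = 116;  a_61 = 76;  a_62 = 15
  a_63 = 199;  a_64 = 8;  a_65 = 198;  a_66 = 167;  a_67 = 201;  a_68 = 200
  a_69 = 132;  a_70 = 243;  a_71 = 31;  a_72 = 52;  a_73 = 246;  a_74 = 227
  a_75 = 137;  a_76 = 236;  a_77 = 12;  a_78 = 7;  a_79 = 199;  a_80 = 240
  a_81 = 118;  a_82 = 207;  a_83 = 89;  a_84 = 224;  a_85 = 228;  a_86 = 203
  a_87 = 63;  a_88 = 60;  a_89 = 70;  a_90 = 235;  a_91 = 185;  a_92 = 164
  a_93 = 12;  a_94 = 191;  a_95 = 7;  a_96 = 24;  a_97 = 102;  a_98 = 183
  a_99 = 41;  a_100 = 56;  a_101 = 132;  a_102 = 99;  a_103 = 159;  a_104 = 132
  a_105 = 214;  a_106 = 179;  a_107 = 41;  a_108 = 156;  a_109 = 76;  a_110 = 55
  a_111 = 135;  a_112 = 128;  a_113 = 150;  a_114 = 95;  a_115 = 57;  a_116 = 208
  a_117 = 100;  a_118 = 187;  a_119 = 63;  a_120 = 12;  a_121 = 166;  a_122 = 59
  a_123 = 217;  a_124 = 212;  a_125 = 204;  a_126 = 111;  a_127 = 71;  a_128 = 40
  a_129 = 6;  a_130 = 199;  a_131 = 137;  a_132 = 168;  a_133 = 132;  a_134 = 211
  a_135 = 31;  a_136 = 212;  a_137 = 182;  a_138 = 131;  a_139 = 201;  a_140 = 76
  a_141 = 140;  a_142 = 103;  a_143 = 71;  a_144 = 16;  a_145 = 182;  a_146 = 239
  a_147 = 25;  a_148 = 192;  a_149 = 228;  a_150 = 171;  a_151 = 63;  a_152 = 220
  a_153 = 6;  a_154 = 139;  a_155 = 249;  a_156 = 4;  a_157 = 140;  a_158 = 31
  a_159 = 135;  a_160 = 56;  a_161 = 166;  a_162 = 215;  a_163 = 233;  a_164 = 24
  a_165 = 132;  a_166 = 67;  a_167 = 159;  a_168 = 36;  a_169 = 150;  a_170 = 83
  a_171 = 105;  a_172 = 252;  a_173 = 204;  a_174 = 151;  a_175 = 7;  a_176 = 160
  a_177 = 214;  a_178 = 127;  a_179 = 249;  a_180 = 176;  a_181 = 100;  a_182 = 155
  a_183 = 63;  a_184 = 172;  a_185 = 102;  a_186 = 219;  a_187 = 25;  a_188 = 52
  a_189 = 76;  a_190 = 207;  a_191 = 199;  a_192 = 72;  a_193 = 70;  a_194 = 231
  a_195 = 73;  a_196 = 136;  a_197 = 132;  a_198 = 179;  a_199 = 31;  a_200 = 116
  a_201 = 118;  a_202 = 35;  a_203 = 9;  a_204 = 172;  a_205 = 12;  a_206 = 199
  a_207 = 199;  a_208 = 48;  a_209 = 246;  a_210 = 15;  a_211 = 217;  a_212 = 160
  a_213 = 228;  a_214 = 139;  a_215 = 63;  a_216 = 124;  a_217 = 198;  a_218 = 43
  a_219 = 57;  a_220 = 100;  a_221 = 12;  a_222 = 127;  a_223 = 7;  a_224 = 88
  a_225 = 230;  a_226 = 247;  a_227 = 169;  a_228 = 248;  a_229 = 132;  a_230 = 35
  a_231 = 159;  a_232 = 196;  a_233 = 86;  a_234 = 243;  a_235 = 169;  a_236 = 92
  a_237 = 76;  a_238 = 247;  a_239 = 135;  a_240 = 192;  a_241 = 22;  a_242 = 159
  a_243 = 185;  a_244 = 144;  a_245 = 100;  a_246 = 123;  a_247 = 63;  a_248 = 76
  a_249 = 38;  a_250 = 123;  a_251 = 89;  a_252 = 148;  a_253 = 204;  a_254 = 47
  a_255 = 71;  a_256 = 104;  a_257 = 134;  a_258 = 7;  a_259 = 9;  a_260 = 104
  a_261 = 132;  a_262 = 147;  a_263 = 31;  a_264 = 20;  a_265 = 54;  a_266 = 195
  a_267 = 73;  a_268 = 12;  a_269 = 140;  a_270 = 39;  a_271 = 71;  a_272 = 80
a_273 = 153·80 + 75·71 + 63·39 = 54
a_274 = 153·54 + 75·80 + 63·71 = 47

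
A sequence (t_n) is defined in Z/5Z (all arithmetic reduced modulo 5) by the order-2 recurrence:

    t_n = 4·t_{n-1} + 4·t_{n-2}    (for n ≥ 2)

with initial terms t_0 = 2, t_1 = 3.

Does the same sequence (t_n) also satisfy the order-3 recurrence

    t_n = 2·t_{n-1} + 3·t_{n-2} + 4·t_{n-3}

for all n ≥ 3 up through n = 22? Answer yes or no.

Terms t_0..t_22: 2, 3, 0, 2, 3, 0, 2, 3, 0, 2, 3, 0, 2, 3, 0, 2, 3, 0, 2, 3, 0, 2, 3
n=3: candidate gives 2, actual t_3 = 2 ✓
n=4: candidate gives 1, actual t_4 = 3 ✗

no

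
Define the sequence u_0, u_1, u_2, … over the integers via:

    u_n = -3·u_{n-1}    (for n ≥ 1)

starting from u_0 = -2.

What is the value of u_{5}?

486

u_1 = -3·-2 = 6
u_2 = -3·6 = -18
u_3 = -3·-18 = 54
u_4 = -3·54 = -162
u_5 = -3·-162 = 486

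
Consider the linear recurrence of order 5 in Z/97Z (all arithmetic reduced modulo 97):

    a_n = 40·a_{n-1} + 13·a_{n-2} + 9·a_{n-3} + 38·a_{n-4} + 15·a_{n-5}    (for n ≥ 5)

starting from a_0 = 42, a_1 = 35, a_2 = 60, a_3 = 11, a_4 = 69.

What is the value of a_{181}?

a_5 = 40·69 + 13·11 + 9·60 + 38·35 + 15·42 = 68
a_6 = 40·68 + 13·69 + 9·11 + 38·60 + 15·35 = 22
a_7 = 40·22 + 13·68 + 9·69 + 38·11 + 15·60 = 17
a_8 = 40·17 + 13·22 + 9·68 + 38·69 + 15·11 = 0
a_9 = 40·0 + 13·17 + 9·22 + 38·68 + 15·69 = 61
a_10 = 40·61 + 13·0 + 9·17 + 38·22 + 15·68 = 84
Continuing the recurrence:
  a_11 = 85;  a_12 = 58;  a_13 = 0;  a_14 = 0;  a_15 = 65;  a_16 = 65
  a_17 = 47;  a_18 = 12;  a_19 = 72;  a_20 = 17;  a_21 = 23;  a_22 = 40
  a_23 = 21;  a_24 = 92;  a_25 = 10;  a_26 = 61;  a_27 = 43;  a_28 = 12
  a_29 = 50;  a_30 = 64;  a_31 = 47;  a_32 = 92;  a_33 = 60;  a_34 = 23
  a_35 = 36;  a_36 = 78;  a_37 = 83;  a_38 = 30;  a_39 = 38;  a_40 = 50
  a_41 = 7;  a_42 = 68;  a_43 = 14;  a_44 = 0;  a_45 = 64;  a_46 = 40
  a_47 = 7;  a_48 = 34;  a_49 = 72;  a_50 = 45;  a_51 = 28;  a_52 = 64
  a_53 = 76;  a_54 = 27;  a_55 = 18;  a_56 = 48;  a_57 = 37;  a_58 = 67
  a_59 = 26;  a_60 = 70;  a_61 = 47;  a_62 = 14;  a_63 = 11;  a_64 = 21
  a_65 = 65;  a_66 = 38;  a_67 = 78;  a_68 = 21;  a_69 = 34;  a_70 = 1
  a_71 = 34;  a_72 = 58;  a_73 = 13;  a_74 = 91;  a_75 = 12;  a_76 = 32
  a_77 = 30;  a_78 = 42;  a_79 = 8;  a_80 = 10;  a_81 = 77;  a_82 = 90
  a_83 = 96;  a_84 = 92;  a_85 = 84;  a_86 = 4;  a_87 = 94;  a_88 = 95
  a_89 = 27;  a_90 = 14;  a_91 = 63;  a_92 = 11;  a_93 = 53;  a_94 = 81
  a_95 = 36;  a_96 = 65;  a_97 = 59;  a_98 = 30;  a_99 = 91;  a_100 = 5
  a_101 = 20;  a_102 = 23;  a_103 = 89;  a_104 = 65;  a_105 = 46;  a_106 = 4
  a_107 = 26;  a_108 = 73;  a_109 = 3;  a_110 = 11;  a_111 = 50;  a_112 = 96
  a_113 = 75;  a_114 = 20;  a_115 = 48;  a_116 = 75;  a_117 = 43;  a_118 = 65
  a_119 = 41;  a_120 = 40;  a_121 = 45;  a_122 = 81;  a_123 = 25;  a_124 = 34
  a_125 = 68;  a_126 = 59;  a_127 = 89;  a_128 = 10;  a_129 = 41;  a_130 = 13
  a_131 = 75;  a_132 = 15;  a_133 = 5;  a_134 = 45;  a_135 = 1;  a_136 = 37
  a_137 = 82;  a_138 = 26;  a_139 = 48;  a_140 = 52;  a_141 = 13;  a_142 = 63
  a_143 = 36;  a_144 = 28;  a_145 = 34;  a_146 = 78;  a_147 = 16;  a_148 = 72
  a_149 = 70;  a_150 = 79;  a_151 = 94;  a_152 = 51;  a_153 = 50;  a_154 = 92
  a_155 = 40;  a_156 = 95;  a_157 = 53;  a_158 = 7;  a_159 = 68;  a_160 = 29
  a_161 = 17;  a_162 = 14;  a_163 = 45;  a_164 = 86;  a_165 = 91;  a_166 = 33
  a_167 = 56;  a_168 = 59;  a_169 = 82;  a_170 = 89;  a_171 = 20;  a_172 = 54
  a_173 = 44;  a_174 = 76;  a_175 = 82;  a_176 = 32;  a_177 = 80;  a_178 = 45
  a_179 = 12
a_180 = 40·12 + 13·45 + 9·80 + 38·32 + 15·82 = 60
a_181 = 40·60 + 13·12 + 9·45 + 38·80 + 15·32 = 79

79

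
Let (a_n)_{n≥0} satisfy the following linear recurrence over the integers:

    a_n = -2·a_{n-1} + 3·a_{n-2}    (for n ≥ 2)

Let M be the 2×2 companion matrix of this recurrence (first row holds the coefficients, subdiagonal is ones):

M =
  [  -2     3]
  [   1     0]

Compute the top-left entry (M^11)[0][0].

-132860

(M^11)[0][0] is the top entry after applying M 11 times to the unit state (1, 0). Equivalently it is h_{12} for the auxiliary sequence (h_n) obeying the same recurrence with h_1 = 1 and h_i = 0 for 0 ≤ i < 1:
h_2 = -2·1 + 3·0 = -2
h_3 = -2·-2 + 3·1 = 7
h_4 = -2·7 + 3·-2 = -20
h_5 = -2·-20 + 3·7 = 61
h_6 = -2·61 + 3·-20 = -182
h_7 = -2·-182 + 3·61 = 547
h_8 = -2·547 + 3·-182 = -1640
h_9 = -2·-1640 + 3·547 = 4921
h_10 = -2·4921 + 3·-1640 = -14762
h_11 = -2·-14762 + 3·4921 = 44287
h_12 = -2·44287 + 3·-14762 = -132860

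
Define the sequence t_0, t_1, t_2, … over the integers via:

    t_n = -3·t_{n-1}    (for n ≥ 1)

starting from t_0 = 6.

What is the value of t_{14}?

t_1 = -3·6 = -18
t_2 = -3·-18 = 54
t_3 = -3·54 = -162
t_4 = -3·-162 = 486
t_5 = -3·486 = -1458
t_6 = -3·-1458 = 4374
t_7 = -3·4374 = -13122
t_8 = -3·-13122 = 39366
t_9 = -3·39366 = -118098
t_10 = -3·-118098 = 354294
t_11 = -3·354294 = -1062882
t_12 = -3·-1062882 = 3188646
t_13 = -3·3188646 = -9565938
t_14 = -3·-9565938 = 28697814

28697814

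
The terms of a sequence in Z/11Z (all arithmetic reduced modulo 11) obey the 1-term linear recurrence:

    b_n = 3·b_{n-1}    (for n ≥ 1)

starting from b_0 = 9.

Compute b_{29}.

3

b_1 = 3·9 = 5
b_2 = 3·5 = 4
b_3 = 3·4 = 1
b_4 = 3·1 = 3
b_5 = 3·3 = 9
(b_5) = (9) = (b_0), so the sequence has period 5.
29 ≡ 4 (mod 5), hence b_29 = b_4 = 3.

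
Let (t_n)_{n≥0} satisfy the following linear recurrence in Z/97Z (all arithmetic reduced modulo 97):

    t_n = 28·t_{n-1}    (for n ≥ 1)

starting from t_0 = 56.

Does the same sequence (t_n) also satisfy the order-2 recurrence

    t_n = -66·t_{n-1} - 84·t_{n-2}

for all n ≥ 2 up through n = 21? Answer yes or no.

Terms t_0..t_21: 56, 16, 60, 31, 92, 54, 57, 44, 68, 61, 59, 3, 84, 24, 90, 95, 41, 81, 37, 66, 5, 43
n=2: candidate gives 60, actual t_2 = 60 ✓
n=3: candidate gives 31, actual t_3 = 31 ✓
n=4: candidate gives 92, actual t_4 = 92 ✓
n=5: candidate gives 54, actual t_5 = 54 ✓
n=6: candidate gives 57, actual t_6 = 57 ✓
n=7: candidate gives 44, actual t_7 = 44 ✓
n=8: candidate gives 68, actual t_8 = 68 ✓
n=9: candidate gives 61, actual t_9 = 61 ✓
n=10: candidate gives 59, actual t_10 = 59 ✓
n=11: candidate gives 3, actual t_11 = 3 ✓
n=12: candidate gives 84, actual t_12 = 84 ✓
n=13: candidate gives 24, actual t_13 = 24 ✓
n=14: candidate gives 90, actual t_14 = 90 ✓
n=15: candidate gives 95, actual t_15 = 95 ✓
n=16: candidate gives 41, actual t_16 = 41 ✓
n=17: candidate gives 81, actual t_17 = 81 ✓
n=18: candidate gives 37, actual t_18 = 37 ✓
n=19: candidate gives 66, actual t_19 = 66 ✓
n=20: candidate gives 5, actual t_20 = 5 ✓
n=21: candidate gives 43, actual t_21 = 43 ✓

yes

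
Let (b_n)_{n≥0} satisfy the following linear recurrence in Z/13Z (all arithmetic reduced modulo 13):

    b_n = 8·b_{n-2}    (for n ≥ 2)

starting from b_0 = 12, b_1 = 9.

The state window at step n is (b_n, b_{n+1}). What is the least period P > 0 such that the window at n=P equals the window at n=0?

n=0: window = (12, 9)
n=1: window = (9, 5)
n=2: window = (5, 7)
n=3: window = (7, 1)
n=4: window = (1, 4)
n=5: window = (4, 8)
n=6: window = (8, 6)
n=7: window = (6, 12)
n=8: window = (12, 9)
window at n=8 equals window at n=0 → period = 8

8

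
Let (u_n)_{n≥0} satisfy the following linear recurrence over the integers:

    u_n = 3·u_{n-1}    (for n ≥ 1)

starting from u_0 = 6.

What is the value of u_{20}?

20920706406

u_1 = 3·6 = 18
u_2 = 3·18 = 54
u_3 = 3·54 = 162
u_4 = 3·162 = 486
u_5 = 3·486 = 1458
u_6 = 3·1458 = 4374
u_7 = 3·4374 = 13122
u_8 = 3·13122 = 39366
u_9 = 3·39366 = 118098
u_10 = 3·118098 = 354294
u_11 = 3·354294 = 1062882
u_12 = 3·1062882 = 3188646
u_13 = 3·3188646 = 9565938
u_14 = 3·9565938 = 28697814
u_15 = 3·28697814 = 86093442
u_16 = 3·86093442 = 258280326
u_17 = 3·258280326 = 774840978
u_18 = 3·774840978 = 2324522934
u_19 = 3·2324522934 = 6973568802
u_20 = 3·6973568802 = 20920706406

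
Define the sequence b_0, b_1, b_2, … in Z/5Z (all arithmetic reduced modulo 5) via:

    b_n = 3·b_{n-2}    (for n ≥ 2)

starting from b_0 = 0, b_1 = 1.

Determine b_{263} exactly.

2

b_2 = 0·1 + 3·0 = 0
b_3 = 0·0 + 3·1 = 3
b_4 = 0·3 + 3·0 = 0
b_5 = 0·0 + 3·3 = 4
b_6 = 0·4 + 3·0 = 0
b_7 = 0·0 + 3·4 = 2
b_8 = 0·2 + 3·0 = 0
b_9 = 0·0 + 3·2 = 1
(b_8, b_9) = (0, 1) = (b_0, b_1), so the sequence has period 8.
263 ≡ 7 (mod 8), hence b_263 = b_7 = 2.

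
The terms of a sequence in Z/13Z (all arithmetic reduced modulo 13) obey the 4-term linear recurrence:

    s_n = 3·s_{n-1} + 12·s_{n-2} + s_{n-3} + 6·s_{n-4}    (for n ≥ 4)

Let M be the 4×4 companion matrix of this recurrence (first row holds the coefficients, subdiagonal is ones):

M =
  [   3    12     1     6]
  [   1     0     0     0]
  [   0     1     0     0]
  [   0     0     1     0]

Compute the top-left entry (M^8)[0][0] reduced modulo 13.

8

(M^8)[0][0] is the top entry after applying M 8 times to the unit state (1, 0, 0, 0). Equivalently it is h_{11} for the auxiliary sequence (h_n) obeying the same recurrence with h_3 = 1 and h_i = 0 for 0 ≤ i < 3:
h_4 = 3·1 + 12·0 + 1·0 + 6·0 = 3
h_5 = 3·3 + 12·1 + 1·0 + 6·0 = 8
h_6 = 3·8 + 12·3 + 1·1 + 6·0 = 9
h_7 = 3·9 + 12·8 + 1·3 + 6·1 = 2
h_8 = 3·2 + 12·9 + 1·8 + 6·3 = 10
h_9 = 3·10 + 12·2 + 1·9 + 6·8 = 7
h_10 = 3·7 + 12·10 + 1·2 + 6·9 = 2
h_11 = 3·2 + 12·7 + 1·10 + 6·2 = 8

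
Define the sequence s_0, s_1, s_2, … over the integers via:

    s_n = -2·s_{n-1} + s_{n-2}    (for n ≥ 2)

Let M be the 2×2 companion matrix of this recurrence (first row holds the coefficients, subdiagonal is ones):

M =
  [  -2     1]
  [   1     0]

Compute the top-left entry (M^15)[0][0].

-470832

(M^15)[0][0] is the top entry after applying M 15 times to the unit state (1, 0). Equivalently it is h_{16} for the auxiliary sequence (h_n) obeying the same recurrence with h_1 = 1 and h_i = 0 for 0 ≤ i < 1:
h_2 = -2·1 + 1·0 = -2
h_3 = -2·-2 + 1·1 = 5
h_4 = -2·5 + 1·-2 = -12
h_5 = -2·-12 + 1·5 = 29
h_6 = -2·29 + 1·-12 = -70
h_7 = -2·-70 + 1·29 = 169
h_8 = -2·169 + 1·-70 = -408
h_9 = -2·-408 + 1·169 = 985
h_10 = -2·985 + 1·-408 = -2378
h_11 = -2·-2378 + 1·985 = 5741
h_12 = -2·5741 + 1·-2378 = -13860
h_13 = -2·-13860 + 1·5741 = 33461
h_14 = -2·33461 + 1·-13860 = -80782
h_15 = -2·-80782 + 1·33461 = 195025
h_16 = -2·195025 + 1·-80782 = -470832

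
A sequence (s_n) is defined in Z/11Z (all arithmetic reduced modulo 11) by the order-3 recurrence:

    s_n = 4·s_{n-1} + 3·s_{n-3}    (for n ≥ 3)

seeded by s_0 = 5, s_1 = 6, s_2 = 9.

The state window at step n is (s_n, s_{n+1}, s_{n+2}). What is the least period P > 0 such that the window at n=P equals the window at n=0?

n=0: window = (5, 6, 9)
n=1: window = (6, 9, 7)
n=2: window = (9, 7, 2)
n=3: window = (7, 2, 2)
n=4: window = (2, 2, 7)
n=5: window = (2, 7, 1)
n=6: window = (7, 1, 10)
n=7: window = (1, 10, 6)
n=8: window = (10, 6, 5)
n=9: window = (6, 5, 6)
n=10: window = (5, 6, 9)
window at n=10 equals window at n=0 → period = 10

10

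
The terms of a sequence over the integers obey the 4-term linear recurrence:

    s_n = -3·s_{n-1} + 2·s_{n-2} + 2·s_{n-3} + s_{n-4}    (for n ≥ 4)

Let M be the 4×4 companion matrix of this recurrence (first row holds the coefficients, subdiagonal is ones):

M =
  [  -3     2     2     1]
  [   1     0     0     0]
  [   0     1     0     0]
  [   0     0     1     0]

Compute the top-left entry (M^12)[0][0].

(M^12)[0][0] is the top entry after applying M 12 times to the unit state (1, 0, 0, 0). Equivalently it is h_{15} for the auxiliary sequence (h_n) obeying the same recurrence with h_3 = 1 and h_i = 0 for 0 ≤ i < 3:
h_4 = -3·1 + 2·0 + 2·0 + 1·0 = -3
h_5 = -3·-3 + 2·1 + 2·0 + 1·0 = 11
h_6 = -3·11 + 2·-3 + 2·1 + 1·0 = -37
h_7 = -3·-37 + 2·11 + 2·-3 + 1·1 = 128
h_8 = -3·128 + 2·-37 + 2·11 + 1·-3 = -439
h_9 = -3·-439 + 2·128 + 2·-37 + 1·11 = 1510
h_10 = -3·1510 + 2·-439 + 2·128 + 1·-37 = -5189
h_11 = -3·-5189 + 2·1510 + 2·-439 + 1·128 = 17837
h_12 = -3·17837 + 2·-5189 + 2·1510 + 1·-439 = -61308
h_13 = -3·-61308 + 2·17837 + 2·-5189 + 1·1510 = 210730
h_14 = -3·210730 + 2·-61308 + 2·17837 + 1·-5189 = -724321
h_15 = -3·-724321 + 2·210730 + 2·-61308 + 1·17837 = 2489644

2489644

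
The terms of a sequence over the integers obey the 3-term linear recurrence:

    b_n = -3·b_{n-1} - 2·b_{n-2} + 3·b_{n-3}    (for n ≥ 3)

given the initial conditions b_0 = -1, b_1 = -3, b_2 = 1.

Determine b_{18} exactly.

b_3 = -3·1 + -2·-3 + 3·-1 = 0
b_4 = -3·0 + -2·1 + 3·-3 = -11
b_5 = -3·-11 + -2·0 + 3·1 = 36
b_6 = -3·36 + -2·-11 + 3·0 = -86
b_7 = -3·-86 + -2·36 + 3·-11 = 153
b_8 = -3·153 + -2·-86 + 3·36 = -179
b_9 = -3·-179 + -2·153 + 3·-86 = -27
b_10 = -3·-27 + -2·-179 + 3·153 = 898
b_11 = -3·898 + -2·-27 + 3·-179 = -3177
b_12 = -3·-3177 + -2·898 + 3·-27 = 7654
b_13 = -3·7654 + -2·-3177 + 3·898 = -13914
b_14 = -3·-13914 + -2·7654 + 3·-3177 = 16903
b_15 = -3·16903 + -2·-13914 + 3·7654 = 81
b_16 = -3·81 + -2·16903 + 3·-13914 = -75791
b_17 = -3·-75791 + -2·81 + 3·16903 = 277920
b_18 = -3·277920 + -2·-75791 + 3·81 = -681935

-681935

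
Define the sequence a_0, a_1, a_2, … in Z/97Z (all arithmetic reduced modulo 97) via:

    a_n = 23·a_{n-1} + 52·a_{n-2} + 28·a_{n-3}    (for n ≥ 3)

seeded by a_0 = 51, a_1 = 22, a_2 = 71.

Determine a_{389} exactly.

61

a_3 = 23·71 + 52·22 + 28·51 = 34
a_4 = 23·34 + 52·71 + 28·22 = 46
a_5 = 23·46 + 52·34 + 28·71 = 61
a_6 = 23·61 + 52·46 + 28·34 = 91
a_7 = 23·91 + 52·61 + 28·46 = 54
a_8 = 23·54 + 52·91 + 28·61 = 19
a_9 = 23·19 + 52·54 + 28·91 = 70
a_10 = 23·70 + 52·19 + 28·54 = 36
a_11 = 23·36 + 52·70 + 28·19 = 53
a_12 = 23·53 + 52·36 + 28·70 = 7
a_13 = 23·7 + 52·53 + 28·36 = 45
a_14 = 23·45 + 52·7 + 28·53 = 70
a_15 = 23·70 + 52·45 + 28·7 = 72
a_16 = 23·72 + 52·70 + 28·45 = 57
a_17 = 23·57 + 52·72 + 28·70 = 31
a_18 = 23·31 + 52·57 + 28·72 = 67
a_19 = 23·67 + 52·31 + 28·57 = 93
a_20 = 23·93 + 52·67 + 28·31 = 89
a_21 = 23·89 + 52·93 + 28·67 = 29
a_22 = 23·29 + 52·89 + 28·93 = 42
a_23 = 23·42 + 52·29 + 28·89 = 19
a_24 = 23·19 + 52·42 + 28·29 = 38
a_25 = 23·38 + 52·19 + 28·42 = 31
a_26 = 23·31 + 52·38 + 28·19 = 20
a_27 = 23·20 + 52·31 + 28·38 = 32
a_28 = 23·32 + 52·20 + 28·31 = 25
a_29 = 23·25 + 52·32 + 28·20 = 83
a_30 = 23·83 + 52·25 + 28·32 = 31
a_31 = 23·31 + 52·83 + 28·25 = 6
a_32 = 23·6 + 52·31 + 28·83 = 0
a_33 = 23·0 + 52·6 + 28·31 = 16
a_34 = 23·16 + 52·0 + 28·6 = 51
a_35 = 23·51 + 52·16 + 28·0 = 65
a_36 = 23·65 + 52·51 + 28·16 = 36
a_37 = 23·36 + 52·65 + 28·51 = 10
a_38 = 23·10 + 52·36 + 28·65 = 42
a_39 = 23·42 + 52·10 + 28·36 = 69
a_40 = 23·69 + 52·42 + 28·10 = 74
a_41 = 23·74 + 52·69 + 28·42 = 64
a_42 = 23·64 + 52·74 + 28·69 = 74
a_43 = 23·74 + 52·64 + 28·74 = 21
a_44 = 23·21 + 52·74 + 28·64 = 12
a_45 = 23·12 + 52·21 + 28·74 = 45
a_46 = 23·45 + 52·12 + 28·21 = 16
a_47 = 23·16 + 52·45 + 28·12 = 37
a_48 = 23·37 + 52·16 + 28·45 = 33
a_49 = 23·33 + 52·37 + 28·16 = 27
a_50 = 23·27 + 52·33 + 28·37 = 75
a_51 = 23·75 + 52·27 + 28·33 = 76
a_52 = 23·76 + 52·75 + 28·27 = 2
a_53 = 23·2 + 52·76 + 28·75 = 84
a_54 = 23·84 + 52·2 + 28·76 = 90
a_55 = 23·90 + 52·84 + 28·2 = 92
a_56 = 23·92 + 52·90 + 28·84 = 30
a_57 = 23·30 + 52·92 + 28·90 = 40
a_58 = 23·40 + 52·30 + 28·92 = 12
a_59 = 23·12 + 52·40 + 28·30 = 92
a_60 = 23·92 + 52·12 + 28·40 = 77
a_61 = 23·77 + 52·92 + 28·12 = 4
a_62 = 23·4 + 52·77 + 28·92 = 76
a_63 = 23·76 + 52·4 + 28·77 = 38
a_64 = 23·38 + 52·76 + 28·4 = 88
a_65 = 23·88 + 52·38 + 28·76 = 17
a_66 = 23·17 + 52·88 + 28·38 = 17
a_67 = 23·17 + 52·17 + 28·88 = 53
a_68 = 23·53 + 52·17 + 28·17 = 57
a_69 = 23·57 + 52·53 + 28·17 = 81
a_70 = 23·81 + 52·57 + 28·53 = 6
a_71 = 23·6 + 52·81 + 28·57 = 29
a_72 = 23·29 + 52·6 + 28·81 = 46
a_73 = 23·46 + 52·29 + 28·6 = 18
a_74 = 23·18 + 52·46 + 28·29 = 29
a_75 = 23·29 + 52·18 + 28·46 = 78
a_76 = 23·78 + 52·29 + 28·18 = 23
a_77 = 23·23 + 52·78 + 28·29 = 62
a_78 = 23·62 + 52·23 + 28·78 = 53
a_79 = 23·53 + 52·62 + 28·23 = 43
a_80 = 23·43 + 52·53 + 28·62 = 49
a_81 = 23·49 + 52·43 + 28·53 = 94
a_82 = 23·94 + 52·49 + 28·43 = 94
a_83 = 23·94 + 52·94 + 28·49 = 80
a_84 = 23·80 + 52·94 + 28·94 = 48
a_85 = 23·48 + 52·80 + 28·94 = 39
a_86 = 23·39 + 52·48 + 28·80 = 7
a_87 = 23·7 + 52·39 + 28·48 = 41
a_88 = 23·41 + 52·7 + 28·39 = 71
a_89 = 23·71 + 52·41 + 28·7 = 81
a_90 = 23·81 + 52·71 + 28·41 = 10
a_91 = 23·10 + 52·81 + 28·71 = 28
a_92 = 23·28 + 52·10 + 28·81 = 37
a_93 = 23·37 + 52·28 + 28·10 = 65
a_94 = 23·65 + 52·37 + 28·28 = 32
a_95 = 23·32 + 52·65 + 28·37 = 11
a_96 = 23·11 + 52·32 + 28·65 = 51
a_97 = 23·51 + 52·11 + 28·32 = 22
a_98 = 23·22 + 52·51 + 28·11 = 71
(a_96, a_97, a_98) = (51, 22, 71) = (a_0, a_1, a_2), so the sequence has period 96.
389 ≡ 5 (mod 96), hence a_389 = a_5 = 61.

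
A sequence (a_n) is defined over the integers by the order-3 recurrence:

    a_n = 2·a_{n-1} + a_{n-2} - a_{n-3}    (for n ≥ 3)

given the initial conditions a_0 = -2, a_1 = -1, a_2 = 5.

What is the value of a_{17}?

a_3 = 2·5 + 1·-1 + -1·-2 = 11
a_4 = 2·11 + 1·5 + -1·-1 = 28
a_5 = 2·28 + 1·11 + -1·5 = 62
a_6 = 2·62 + 1·28 + -1·11 = 141
a_7 = 2·141 + 1·62 + -1·28 = 316
a_8 = 2·316 + 1·141 + -1·62 = 711
a_9 = 2·711 + 1·316 + -1·141 = 1597
a_10 = 2·1597 + 1·711 + -1·316 = 3589
a_11 = 2·3589 + 1·1597 + -1·711 = 8064
a_12 = 2·8064 + 1·3589 + -1·1597 = 18120
a_13 = 2·18120 + 1·8064 + -1·3589 = 40715
a_14 = 2·40715 + 1·18120 + -1·8064 = 91486
a_15 = 2·91486 + 1·40715 + -1·18120 = 205567
a_16 = 2·205567 + 1·91486 + -1·40715 = 461905
a_17 = 2·461905 + 1·205567 + -1·91486 = 1037891

1037891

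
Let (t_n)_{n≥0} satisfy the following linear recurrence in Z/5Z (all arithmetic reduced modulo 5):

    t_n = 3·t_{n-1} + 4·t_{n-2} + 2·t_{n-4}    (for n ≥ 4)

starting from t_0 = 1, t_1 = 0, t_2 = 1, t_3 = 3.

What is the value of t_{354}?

2

t_4 = 3·3 + 4·1 + 0·0 + 2·1 = 0
t_5 = 3·0 + 4·3 + 0·1 + 2·0 = 2
t_6 = 3·2 + 4·0 + 0·3 + 2·1 = 3
t_7 = 3·3 + 4·2 + 0·0 + 2·3 = 3
t_8 = 3·3 + 4·3 + 0·2 + 2·0 = 1
t_9 = 3·1 + 4·3 + 0·3 + 2·2 = 4
t_10 = 3·4 + 4·1 + 0·3 + 2·3 = 2
t_11 = 3·2 + 4·4 + 0·1 + 2·3 = 3
t_12 = 3·3 + 4·2 + 0·4 + 2·1 = 4
t_13 = 3·4 + 4·3 + 0·2 + 2·4 = 2
t_14 = 3·2 + 4·4 + 0·3 + 2·2 = 1
t_15 = 3·1 + 4·2 + 0·4 + 2·3 = 2
t_16 = 3·2 + 4·1 + 0·2 + 2·4 = 3
t_17 = 3·3 + 4·2 + 0·1 + 2·2 = 1
t_18 = 3·1 + 4·3 + 0·2 + 2·1 = 2
t_19 = 3·2 + 4·1 + 0·3 + 2·2 = 4
t_20 = 3·4 + 4·2 + 0·1 + 2·3 = 1
t_21 = 3·1 + 4·4 + 0·2 + 2·1 = 1
t_22 = 3·1 + 4·1 + 0·4 + 2·2 = 1
t_23 = 3·1 + 4·1 + 0·1 + 2·4 = 0
t_24 = 3·0 + 4·1 + 0·1 + 2·1 = 1
t_25 = 3·1 + 4·0 + 0·1 + 2·1 = 0
t_26 = 3·0 + 4·1 + 0·0 + 2·1 = 1
t_27 = 3·1 + 4·0 + 0·1 + 2·0 = 3
(t_24, t_25, t_26, t_27) = (1, 0, 1, 3) = (t_0, t_1, t_2, t_3), so the sequence has period 24.
354 ≡ 18 (mod 24), hence t_354 = t_18 = 2.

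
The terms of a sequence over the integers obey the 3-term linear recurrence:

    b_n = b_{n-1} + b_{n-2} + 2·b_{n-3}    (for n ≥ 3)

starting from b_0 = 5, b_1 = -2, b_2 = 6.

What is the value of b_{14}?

b_3 = 1·6 + 1·-2 + 2·5 = 14
b_4 = 1·14 + 1·6 + 2·-2 = 16
b_5 = 1·16 + 1·14 + 2·6 = 42
b_6 = 1·42 + 1·16 + 2·14 = 86
b_7 = 1·86 + 1·42 + 2·16 = 160
b_8 = 1·160 + 1·86 + 2·42 = 330
b_9 = 1·330 + 1·160 + 2·86 = 662
b_10 = 1·662 + 1·330 + 2·160 = 1312
b_11 = 1·1312 + 1·662 + 2·330 = 2634
b_12 = 1·2634 + 1·1312 + 2·662 = 5270
b_13 = 1·5270 + 1·2634 + 2·1312 = 10528
b_14 = 1·10528 + 1·5270 + 2·2634 = 21066

21066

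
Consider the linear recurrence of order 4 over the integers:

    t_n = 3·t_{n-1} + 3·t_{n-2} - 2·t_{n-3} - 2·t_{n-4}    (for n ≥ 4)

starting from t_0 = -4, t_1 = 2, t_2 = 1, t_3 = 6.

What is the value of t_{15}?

t_4 = 3·6 + 3·1 + -2·2 + -2·-4 = 25
t_5 = 3·25 + 3·6 + -2·1 + -2·2 = 87
t_6 = 3·87 + 3·25 + -2·6 + -2·1 = 322
t_7 = 3·322 + 3·87 + -2·25 + -2·6 = 1165
t_8 = 3·1165 + 3·322 + -2·87 + -2·25 = 4237
t_9 = 3·4237 + 3·1165 + -2·322 + -2·87 = 15388
t_10 = 3·15388 + 3·4237 + -2·1165 + -2·322 = 55901
t_11 = 3·55901 + 3·15388 + -2·4237 + -2·1165 = 203063
t_12 = 3·203063 + 3·55901 + -2·15388 + -2·4237 = 737642
t_13 = 3·737642 + 3·203063 + -2·55901 + -2·15388 = 2679537
t_14 = 3·2679537 + 3·737642 + -2·203063 + -2·55901 = 9733609
t_15 = 3·9733609 + 3·2679537 + -2·737642 + -2·203063 = 35358028

35358028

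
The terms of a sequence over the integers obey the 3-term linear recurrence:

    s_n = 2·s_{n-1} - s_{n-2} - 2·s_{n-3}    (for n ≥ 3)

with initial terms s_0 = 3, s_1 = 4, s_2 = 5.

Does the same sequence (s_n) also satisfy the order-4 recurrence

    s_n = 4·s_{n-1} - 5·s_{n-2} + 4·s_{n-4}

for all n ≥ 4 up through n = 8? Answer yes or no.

Terms s_0..s_8: 3, 4, 5, 0, -13, -36, -59, -56, 19
n=4: candidate gives -13, actual s_4 = -13 ✓
n=5: candidate gives -36, actual s_5 = -36 ✓
n=6: candidate gives -59, actual s_6 = -59 ✓
n=7: candidate gives -56, actual s_7 = -56 ✓
n=8: candidate gives 19, actual s_8 = 19 ✓

yes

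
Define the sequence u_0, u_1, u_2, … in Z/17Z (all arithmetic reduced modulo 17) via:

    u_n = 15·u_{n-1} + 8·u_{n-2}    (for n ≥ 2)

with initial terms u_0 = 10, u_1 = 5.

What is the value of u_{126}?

10

u_2 = 15·5 + 8·10 = 2
u_3 = 15·2 + 8·5 = 2
u_4 = 15·2 + 8·2 = 12
u_5 = 15·12 + 8·2 = 9
u_6 = 15·9 + 8·12 = 10
u_7 = 15·10 + 8·9 = 1
u_8 = 15·1 + 8·10 = 10
u_9 = 15·10 + 8·1 = 5
(u_8, u_9) = (10, 5) = (u_0, u_1), so the sequence has period 8.
126 ≡ 6 (mod 8), hence u_126 = u_6 = 10.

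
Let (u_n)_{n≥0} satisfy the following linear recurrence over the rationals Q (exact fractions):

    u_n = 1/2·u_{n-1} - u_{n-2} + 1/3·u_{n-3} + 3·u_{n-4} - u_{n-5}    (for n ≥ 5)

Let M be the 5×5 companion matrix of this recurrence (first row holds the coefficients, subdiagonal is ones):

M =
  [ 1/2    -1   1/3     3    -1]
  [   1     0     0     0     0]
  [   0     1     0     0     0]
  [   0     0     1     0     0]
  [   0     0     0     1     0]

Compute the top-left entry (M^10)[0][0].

(M^10)[0][0] is the top entry after applying M 10 times to the unit state (1, 0, 0, 0, 0). Equivalently it is h_{14} for the auxiliary sequence (h_n) obeying the same recurrence with h_4 = 1 and h_i = 0 for 0 ≤ i < 4:
h_5 = 1/2·1 + -1·0 + 1/3·0 + 3·0 + -1·0 = 1/2
h_6 = 1/2·1/2 + -1·1 + 1/3·0 + 3·0 + -1·0 = -3/4
h_7 = 1/2·-3/4 + -1·1/2 + 1/3·1 + 3·0 + -1·0 = -13/24
h_8 = 1/2·-13/24 + -1·-3/4 + 1/3·1/2 + 3·1 + -1·0 = 175/48
h_9 = 1/2·175/48 + -1·-13/24 + 1/3·-3/4 + 3·1/2 + -1·1 = 251/96
h_10 = 1/2·251/96 + -1·175/48 + 1/3·-13/24 + 3·-3/4 + -1·1/2 = -3035/576
h_11 = 1/2·-3035/576 + -1·251/96 + 1/3·175/48 + 3·-13/24 + -1·-3/4 = -1885/384
h_12 = 1/2·-1885/384 + -1·-3035/576 + 1/3·251/96 + 3·175/48 + -1·-13/24 = 11647/768
h_13 = 1/2·11647/768 + -1·-1885/384 + 1/3·-3035/576 + 3·251/96 + -1·175/48 = 206435/13824
h_14 = 1/2·206435/13824 + -1·11647/768 + 1/3·-1885/384 + 3·-3035/576 + -1·251/96 = -767425/27648

-767425/27648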